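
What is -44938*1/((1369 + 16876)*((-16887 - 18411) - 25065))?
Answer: 44938/1101322935 ≈ 4.0804e-5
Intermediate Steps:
-44938*1/((1369 + 16876)*((-16887 - 18411) - 25065)) = -44938*1/(18245*(-35298 - 25065)) = -44938/((-60363*18245)) = -44938/(-1101322935) = -44938*(-1/1101322935) = 44938/1101322935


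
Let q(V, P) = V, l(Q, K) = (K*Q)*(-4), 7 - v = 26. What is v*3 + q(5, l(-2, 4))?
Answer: -52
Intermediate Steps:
v = -19 (v = 7 - 1*26 = 7 - 26 = -19)
l(Q, K) = -4*K*Q
v*3 + q(5, l(-2, 4)) = -19*3 + 5 = -57 + 5 = -52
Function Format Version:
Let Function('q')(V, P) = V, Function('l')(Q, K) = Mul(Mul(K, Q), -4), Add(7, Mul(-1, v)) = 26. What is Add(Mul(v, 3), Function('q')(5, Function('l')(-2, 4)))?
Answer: -52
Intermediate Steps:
v = -19 (v = Add(7, Mul(-1, 26)) = Add(7, -26) = -19)
Function('l')(Q, K) = Mul(-4, K, Q)
Add(Mul(v, 3), Function('q')(5, Function('l')(-2, 4))) = Add(Mul(-19, 3), 5) = Add(-57, 5) = -52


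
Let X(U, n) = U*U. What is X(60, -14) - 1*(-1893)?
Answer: 5493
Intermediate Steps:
X(U, n) = U**2
X(60, -14) - 1*(-1893) = 60**2 - 1*(-1893) = 3600 + 1893 = 5493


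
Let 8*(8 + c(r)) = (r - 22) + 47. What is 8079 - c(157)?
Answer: 32257/4 ≈ 8064.3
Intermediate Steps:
c(r) = -39/8 + r/8 (c(r) = -8 + ((r - 22) + 47)/8 = -8 + ((-22 + r) + 47)/8 = -8 + (25 + r)/8 = -8 + (25/8 + r/8) = -39/8 + r/8)
8079 - c(157) = 8079 - (-39/8 + (⅛)*157) = 8079 - (-39/8 + 157/8) = 8079 - 1*59/4 = 8079 - 59/4 = 32257/4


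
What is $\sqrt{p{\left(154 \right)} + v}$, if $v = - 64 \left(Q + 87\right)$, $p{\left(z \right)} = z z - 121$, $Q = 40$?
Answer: $\sqrt{15467} \approx 124.37$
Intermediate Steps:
$p{\left(z \right)} = -121 + z^{2}$ ($p{\left(z \right)} = z^{2} - 121 = -121 + z^{2}$)
$v = -8128$ ($v = - 64 \left(40 + 87\right) = \left(-64\right) 127 = -8128$)
$\sqrt{p{\left(154 \right)} + v} = \sqrt{\left(-121 + 154^{2}\right) - 8128} = \sqrt{\left(-121 + 23716\right) - 8128} = \sqrt{23595 - 8128} = \sqrt{15467}$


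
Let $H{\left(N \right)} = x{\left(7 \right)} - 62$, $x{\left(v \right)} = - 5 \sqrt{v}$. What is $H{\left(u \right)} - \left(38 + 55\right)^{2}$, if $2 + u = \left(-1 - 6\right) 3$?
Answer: $-8711 - 5 \sqrt{7} \approx -8724.2$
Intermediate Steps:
$u = -23$ ($u = -2 + \left(-1 - 6\right) 3 = -2 - 21 = -23$)
$H{\left(N \right)} = -62 - 5 \sqrt{7}$ ($H{\left(N \right)} = - 5 \sqrt{7} - 62 = -62 - 5 \sqrt{7}$)
$H{\left(u \right)} - \left(38 + 55\right)^{2} = \left(-62 - 5 \sqrt{7}\right) - \left(38 + 55\right)^{2} = \left(-62 - 5 \sqrt{7}\right) - 93^{2} = \left(-62 - 5 \sqrt{7}\right) - 8649 = -8711 - 5 \sqrt{7}$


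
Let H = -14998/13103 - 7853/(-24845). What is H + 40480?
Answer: 13177752809349/325544035 ≈ 40479.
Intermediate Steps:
H = -269727451/325544035 (H = -14998*1/13103 - 7853*(-1/24845) = -14998/13103 + 7853/24845 = -269727451/325544035 ≈ -0.82854)
H + 40480 = -269727451/325544035 + 40480 = 13177752809349/325544035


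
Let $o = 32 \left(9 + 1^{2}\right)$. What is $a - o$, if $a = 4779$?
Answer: $4459$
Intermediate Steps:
$o = 320$ ($o = 32 \left(9 + 1\right) = 32 \cdot 10 = 320$)
$a - o = 4779 - 320 = 4459$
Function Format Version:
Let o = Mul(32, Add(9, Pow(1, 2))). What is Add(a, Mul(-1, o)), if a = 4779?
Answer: 4459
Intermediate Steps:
o = 320 (o = Mul(32, Add(9, 1)) = Mul(32, 10) = 320)
Add(a, Mul(-1, o)) = Add(4779, Mul(-1, 320)) = Add(4779, -320) = 4459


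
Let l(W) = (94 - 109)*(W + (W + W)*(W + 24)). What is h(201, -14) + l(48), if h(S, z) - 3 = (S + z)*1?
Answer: -104210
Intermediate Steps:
l(W) = -15*W - 30*W*(24 + W) (l(W) = -15*(W + (2*W)*(24 + W)) = -15*(W + 2*W*(24 + W)) = -15*W - 30*W*(24 + W))
h(S, z) = 3 + S + z (h(S, z) = 3 + (S + z)*1 = 3 + (S + z) = 3 + S + z)
h(201, -14) + l(48) = (3 + 201 - 14) - 15*48*(49 + 2*48) = 190 - 15*48*(49 + 96) = 190 - 15*48*145 = 190 - 104400 = -104210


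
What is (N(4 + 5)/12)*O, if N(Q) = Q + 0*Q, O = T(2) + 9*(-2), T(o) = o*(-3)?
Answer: -18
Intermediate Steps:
T(o) = -3*o
O = -24 (O = -3*2 + 9*(-2) = -6 - 18 = -24)
N(Q) = Q (N(Q) = Q + 0 = Q)
(N(4 + 5)/12)*O = ((4 + 5)/12)*(-24) = (9*(1/12))*(-24) = (3/4)*(-24) = -18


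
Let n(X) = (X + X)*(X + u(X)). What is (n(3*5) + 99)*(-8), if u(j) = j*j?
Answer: -58392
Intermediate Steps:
u(j) = j²
n(X) = 2*X*(X + X²) (n(X) = (X + X)*(X + X²) = (2*X)*(X + X²) = 2*X*(X + X²))
(n(3*5) + 99)*(-8) = (2*(3*5)²*(1 + 3*5) + 99)*(-8) = (2*15²*(1 + 15) + 99)*(-8) = (2*225*16 + 99)*(-8) = (7200 + 99)*(-8) = 7299*(-8) = -58392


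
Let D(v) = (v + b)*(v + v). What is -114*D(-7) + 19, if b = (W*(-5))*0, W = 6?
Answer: -11153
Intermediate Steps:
b = 0 (b = (6*(-5))*0 = -30*0 = 0)
D(v) = 2*v² (D(v) = (v + 0)*(v + v) = v*(2*v) = 2*v²)
-114*D(-7) + 19 = -228*(-7)² + 19 = -228*49 + 19 = -114*98 + 19 = -11172 + 19 = -11153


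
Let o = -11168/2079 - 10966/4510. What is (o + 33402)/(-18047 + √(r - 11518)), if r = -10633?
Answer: -256852838598161/138818684050200 - 14232439663*I*√22151/138818684050200 ≈ -1.8503 - 0.015259*I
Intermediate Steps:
o = -3325727/426195 (o = -11168*1/2079 - 10966*1/4510 = -11168/2079 - 5483/2255 = -3325727/426195 ≈ -7.8033)
(o + 33402)/(-18047 + √(r - 11518)) = (-3325727/426195 + 33402)/(-18047 + √(-10633 - 11518)) = 14232439663/(426195*(-18047 + √(-22151))) = 14232439663/(426195*(-18047 + I*√22151))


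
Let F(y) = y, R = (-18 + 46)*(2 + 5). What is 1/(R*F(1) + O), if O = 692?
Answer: 1/888 ≈ 0.0011261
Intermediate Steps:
R = 196 (R = 28*7 = 196)
1/(R*F(1) + O) = 1/(196*1 + 692) = 1/(196 + 692) = 1/888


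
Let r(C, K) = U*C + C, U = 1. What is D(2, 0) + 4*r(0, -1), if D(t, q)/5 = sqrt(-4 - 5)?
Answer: 15*I ≈ 15.0*I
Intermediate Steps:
r(C, K) = 2*C (r(C, K) = 1*C + C = C + C = 2*C)
D(t, q) = 15*I (D(t, q) = 5*sqrt(-4 - 5) = 5*sqrt(-9) = 5*(3*I) = 15*I)
D(2, 0) + 4*r(0, -1) = 15*I + 4*(2*0) = 15*I + 4*0 = 15*I + 0 = 15*I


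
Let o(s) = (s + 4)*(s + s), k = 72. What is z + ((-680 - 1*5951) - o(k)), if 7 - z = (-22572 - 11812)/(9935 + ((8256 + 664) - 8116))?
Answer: -188628368/10739 ≈ -17565.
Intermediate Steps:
z = 109557/10739 (z = 7 - (-22572 - 11812)/(9935 + ((8256 + 664) - 8116)) = 7 - (-34384)/(9935 + (8920 - 8116)) = 7 - (-34384)/(9935 + 804) = 7 - (-34384)/10739 = 7 - 1*(-34384/10739) = 7 + 34384/10739 = 109557/10739 ≈ 10.202)
o(s) = 2*s*(4 + s) (o(s) = (4 + s)*(2*s) = 2*s*(4 + s))
z + ((-680 - 1*5951) - o(k)) = 109557/10739 + ((-680 - 1*5951) - 2*72*(4 + 72)) = 109557/10739 + ((-680 - 5951) - 2*72*76) = 109557/10739 + (-6631 - 1*10944) = 109557/10739 + (-6631 - 10944) = 109557/10739 - 17575 = -188628368/10739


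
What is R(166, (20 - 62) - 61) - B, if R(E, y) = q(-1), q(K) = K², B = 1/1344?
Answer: 1343/1344 ≈ 0.99926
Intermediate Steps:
B = 1/1344 ≈ 0.00074405
R(E, y) = 1 (R(E, y) = (-1)² = 1)
R(166, (20 - 62) - 61) - B = 1 - 1*1/1344 = 1 - 1/1344 = 1343/1344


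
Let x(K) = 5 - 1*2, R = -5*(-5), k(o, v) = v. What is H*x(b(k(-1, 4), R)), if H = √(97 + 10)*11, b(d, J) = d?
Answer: 33*√107 ≈ 341.35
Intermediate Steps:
R = 25
x(K) = 3 (x(K) = 5 - 2 = 3)
H = 11*√107 (H = √107*11 = 11*√107 ≈ 113.78)
H*x(b(k(-1, 4), R)) = (11*√107)*3 = 33*√107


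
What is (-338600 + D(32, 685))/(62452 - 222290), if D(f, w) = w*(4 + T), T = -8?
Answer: 170670/79919 ≈ 2.1355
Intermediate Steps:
D(f, w) = -4*w (D(f, w) = w*(4 - 8) = w*(-4) = -4*w)
(-338600 + D(32, 685))/(62452 - 222290) = (-338600 - 4*685)/(62452 - 222290) = (-338600 - 2740)/(-159838) = -341340*(-1/159838) = 170670/79919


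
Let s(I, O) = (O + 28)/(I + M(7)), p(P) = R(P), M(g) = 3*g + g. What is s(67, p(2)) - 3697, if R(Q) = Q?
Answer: -70237/19 ≈ -3696.7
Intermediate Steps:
M(g) = 4*g
p(P) = P
s(I, O) = (28 + O)/(28 + I) (s(I, O) = (O + 28)/(I + 4*7) = (28 + O)/(I + 28) = (28 + O)/(28 + I))
s(67, p(2)) - 3697 = (28 + 2)/(28 + 67) - 3697 = 30/95 - 3697 = (1/95)*30 - 3697 = 6/19 - 3697 = -70237/19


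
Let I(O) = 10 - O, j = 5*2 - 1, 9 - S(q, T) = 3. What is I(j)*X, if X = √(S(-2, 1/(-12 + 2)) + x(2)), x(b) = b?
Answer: 2*√2 ≈ 2.8284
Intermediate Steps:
S(q, T) = 6 (S(q, T) = 9 - 1*3 = 9 - 3 = 6)
j = 9 (j = 10 - 1 = 9)
X = 2*√2 (X = √(6 + 2) = √8 = 2*√2 ≈ 2.8284)
I(j)*X = (10 - 1*9)*(2*√2) = (10 - 9)*(2*√2) = 1*(2*√2) = 2*√2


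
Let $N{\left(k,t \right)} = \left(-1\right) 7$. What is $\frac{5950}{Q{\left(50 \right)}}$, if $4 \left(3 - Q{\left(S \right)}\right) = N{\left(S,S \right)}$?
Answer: $\frac{23800}{19} \approx 1252.6$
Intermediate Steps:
$N{\left(k,t \right)} = -7$
$Q{\left(S \right)} = \frac{19}{4}$ ($Q{\left(S \right)} = 3 - - \frac{7}{4} = 3 + \frac{7}{4} = \frac{19}{4}$)
$\frac{5950}{Q{\left(50 \right)}} = \frac{5950}{\frac{19}{4}} = 5950 \cdot \frac{4}{19} = \frac{23800}{19}$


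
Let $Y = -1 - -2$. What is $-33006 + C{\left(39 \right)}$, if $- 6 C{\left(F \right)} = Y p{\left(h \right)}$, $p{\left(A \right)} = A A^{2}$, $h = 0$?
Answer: $-33006$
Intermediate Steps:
$p{\left(A \right)} = A^{3}$
$Y = 1$ ($Y = -1 + 2 = 1$)
$C{\left(F \right)} = 0$ ($C{\left(F \right)} = - \frac{1 \cdot 0^{3}}{6} = - \frac{1 \cdot 0}{6} = \left(- \frac{1}{6}\right) 0 = 0$)
$-33006 + C{\left(39 \right)} = -33006 + 0 = -33006$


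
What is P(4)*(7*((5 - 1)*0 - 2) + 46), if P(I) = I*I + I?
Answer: 640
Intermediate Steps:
P(I) = I + I**2 (P(I) = I**2 + I = I + I**2)
P(4)*(7*((5 - 1)*0 - 2) + 46) = (4*(1 + 4))*(7*((5 - 1)*0 - 2) + 46) = (4*5)*(7*(4*0 - 2) + 46) = 20*(7*(0 - 2) + 46) = 20*(7*(-2) + 46) = 20*(-14 + 46) = 20*32 = 640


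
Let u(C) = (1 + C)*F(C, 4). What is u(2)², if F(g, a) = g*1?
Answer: 36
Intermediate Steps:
F(g, a) = g
u(C) = C*(1 + C) (u(C) = (1 + C)*C = C*(1 + C))
u(2)² = (2*(1 + 2))² = (2*3)² = 6² = 36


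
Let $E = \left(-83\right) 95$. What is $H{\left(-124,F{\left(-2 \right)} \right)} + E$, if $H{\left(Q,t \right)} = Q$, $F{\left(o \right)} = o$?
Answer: $-8009$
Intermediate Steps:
$E = -7885$
$H{\left(-124,F{\left(-2 \right)} \right)} + E = -124 - 7885 = -8009$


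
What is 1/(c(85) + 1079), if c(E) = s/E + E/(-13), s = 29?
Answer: 1105/1185447 ≈ 0.00093214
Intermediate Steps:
c(E) = 29/E - E/13 (c(E) = 29/E + E/(-13) = 29/E + E*(-1/13) = 29/E - E/13)
1/(c(85) + 1079) = 1/((29/85 - 1/13*85) + 1079) = 1/((29*(1/85) - 85/13) + 1079) = 1/((29/85 - 85/13) + 1079) = 1/(-6848/1105 + 1079) = 1/(1185447/1105) = 1105/1185447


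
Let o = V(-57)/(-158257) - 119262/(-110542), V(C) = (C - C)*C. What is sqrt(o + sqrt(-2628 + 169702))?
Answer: sqrt(3295865001 + 3054883441*sqrt(167074))/55271 ≈ 20.244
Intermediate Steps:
V(C) = 0 (V(C) = 0*C = 0)
o = 59631/55271 (o = 0/(-158257) - 119262/(-110542) = 0*(-1/158257) - 119262*(-1/110542) = 0 + 59631/55271 = 59631/55271 ≈ 1.0789)
sqrt(o + sqrt(-2628 + 169702)) = sqrt(59631/55271 + sqrt(-2628 + 169702)) = sqrt(59631/55271 + sqrt(167074))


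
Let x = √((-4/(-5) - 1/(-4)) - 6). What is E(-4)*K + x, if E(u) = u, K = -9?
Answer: 36 + 3*I*√55/10 ≈ 36.0 + 2.2249*I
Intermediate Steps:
x = 3*I*√55/10 (x = √((-4*(-⅕) - 1*(-¼)) - 6) = √((⅘ + ¼) - 6) = √(21/20 - 6) = √(-99/20) = 3*I*√55/10 ≈ 2.2249*I)
E(-4)*K + x = -4*(-9) + 3*I*√55/10 = 36 + 3*I*√55/10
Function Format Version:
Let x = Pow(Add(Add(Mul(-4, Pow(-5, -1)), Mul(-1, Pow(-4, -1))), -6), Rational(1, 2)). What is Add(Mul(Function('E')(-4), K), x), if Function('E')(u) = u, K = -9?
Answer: Add(36, Mul(Rational(3, 10), I, Pow(55, Rational(1, 2)))) ≈ Add(36.000, Mul(2.2249, I))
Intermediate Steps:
x = Mul(Rational(3, 10), I, Pow(55, Rational(1, 2))) (x = Pow(Add(Add(Mul(-4, Rational(-1, 5)), Mul(-1, Rational(-1, 4))), -6), Rational(1, 2)) = Pow(Add(Add(Rational(4, 5), Rational(1, 4)), -6), Rational(1, 2)) = Pow(Add(Rational(21, 20), -6), Rational(1, 2)) = Pow(Rational(-99, 20), Rational(1, 2)) = Mul(Rational(3, 10), I, Pow(55, Rational(1, 2))) ≈ Mul(2.2249, I))
Add(Mul(Function('E')(-4), K), x) = Add(Mul(-4, -9), Mul(Rational(3, 10), I, Pow(55, Rational(1, 2)))) = Add(36, Mul(Rational(3, 10), I, Pow(55, Rational(1, 2))))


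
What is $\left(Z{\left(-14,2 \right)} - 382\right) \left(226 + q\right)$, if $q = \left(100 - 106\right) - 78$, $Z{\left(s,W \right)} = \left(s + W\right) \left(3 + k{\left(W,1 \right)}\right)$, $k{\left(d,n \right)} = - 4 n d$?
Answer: $-45724$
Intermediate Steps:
$k{\left(d,n \right)} = - 4 d n$
$Z{\left(s,W \right)} = \left(3 - 4 W\right) \left(W + s\right)$ ($Z{\left(s,W \right)} = \left(s + W\right) \left(3 - 4 W 1\right) = \left(W + s\right) \left(3 - 4 W\right) = \left(3 - 4 W\right) \left(W + s\right)$)
$q = -84$ ($q = -6 - 78 = -84$)
$\left(Z{\left(-14,2 \right)} - 382\right) \left(226 + q\right) = \left(\left(- 4 \cdot 2^{2} + 3 \cdot 2 + 3 \left(-14\right) - 8 \left(-14\right)\right) - 382\right) \left(226 - 84\right) = \left(\left(\left(-4\right) 4 + 6 - 42 + 112\right) - 382\right) 142 = \left(\left(-16 + 6 - 42 + 112\right) - 382\right) 142 = \left(60 - 382\right) 142 = \left(-322\right) 142 = -45724$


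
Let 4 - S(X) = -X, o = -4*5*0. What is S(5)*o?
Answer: 0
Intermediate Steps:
o = 0 (o = -20*0 = 0)
S(X) = 4 + X (S(X) = 4 - (-1)*X = 4 + X)
S(5)*o = (4 + 5)*0 = 9*0 = 0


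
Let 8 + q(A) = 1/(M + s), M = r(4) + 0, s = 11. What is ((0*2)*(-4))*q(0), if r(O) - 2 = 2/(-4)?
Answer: 0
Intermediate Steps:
r(O) = 3/2 (r(O) = 2 + 2/(-4) = 2 + 2*(-¼) = 2 - ½ = 3/2)
M = 3/2 (M = 3/2 + 0 = 3/2 ≈ 1.5000)
q(A) = -198/25 (q(A) = -8 + 1/(3/2 + 11) = -8 + 1/(25/2) = -8 + 2/25 = -198/25)
((0*2)*(-4))*q(0) = ((0*2)*(-4))*(-198/25) = (0*(-4))*(-198/25) = 0*(-198/25) = 0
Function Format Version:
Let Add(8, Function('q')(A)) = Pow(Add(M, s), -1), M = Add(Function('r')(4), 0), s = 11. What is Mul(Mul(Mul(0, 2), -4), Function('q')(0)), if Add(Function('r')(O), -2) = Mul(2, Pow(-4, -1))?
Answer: 0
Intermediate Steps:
Function('r')(O) = Rational(3, 2) (Function('r')(O) = Add(2, Mul(2, Pow(-4, -1))) = Add(2, Mul(2, Rational(-1, 4))) = Add(2, Rational(-1, 2)) = Rational(3, 2))
M = Rational(3, 2) (M = Add(Rational(3, 2), 0) = Rational(3, 2) ≈ 1.5000)
Function('q')(A) = Rational(-198, 25) (Function('q')(A) = Add(-8, Pow(Add(Rational(3, 2), 11), -1)) = Add(-8, Pow(Rational(25, 2), -1)) = Add(-8, Rational(2, 25)) = Rational(-198, 25))
Mul(Mul(Mul(0, 2), -4), Function('q')(0)) = Mul(Mul(Mul(0, 2), -4), Rational(-198, 25)) = Mul(Mul(0, -4), Rational(-198, 25)) = Mul(0, Rational(-198, 25)) = 0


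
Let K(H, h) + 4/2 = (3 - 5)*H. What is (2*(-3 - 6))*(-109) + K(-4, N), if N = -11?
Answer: 1968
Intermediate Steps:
K(H, h) = -2 - 2*H (K(H, h) = -2 + (3 - 5)*H = -2 - 2*H)
(2*(-3 - 6))*(-109) + K(-4, N) = (2*(-3 - 6))*(-109) + (-2 - 2*(-4)) = (2*(-9))*(-109) + (-2 + 8) = -18*(-109) + 6 = 1962 + 6 = 1968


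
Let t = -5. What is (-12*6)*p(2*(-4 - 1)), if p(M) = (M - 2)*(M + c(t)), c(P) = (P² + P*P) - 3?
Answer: 31968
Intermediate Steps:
c(P) = -3 + 2*P² (c(P) = (P² + P²) - 3 = 2*P² - 3 = -3 + 2*P²)
p(M) = (-2 + M)*(47 + M) (p(M) = (M - 2)*(M + (-3 + 2*(-5)²)) = (-2 + M)*(M + (-3 + 2*25)) = (-2 + M)*(M + (-3 + 50)) = (-2 + M)*(M + 47) = (-2 + M)*(47 + M))
(-12*6)*p(2*(-4 - 1)) = (-12*6)*(-94 + (2*(-4 - 1))² + 45*(2*(-4 - 1))) = (-2*36)*(-94 + (2*(-5))² + 45*(2*(-5))) = -72*(-94 + (-10)² + 45*(-10)) = -72*(-94 + 100 - 450) = -72*(-444) = 31968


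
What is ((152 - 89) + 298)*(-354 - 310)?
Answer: -239704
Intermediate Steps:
((152 - 89) + 298)*(-354 - 310) = (63 + 298)*(-664) = 361*(-664) = -239704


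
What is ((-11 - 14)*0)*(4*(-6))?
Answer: 0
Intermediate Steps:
((-11 - 14)*0)*(4*(-6)) = -25*0*(-24) = 0*(-24) = 0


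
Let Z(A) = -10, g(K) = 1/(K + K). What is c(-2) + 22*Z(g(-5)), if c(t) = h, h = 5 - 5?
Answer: -220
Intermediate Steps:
g(K) = 1/(2*K)
h = 0
c(t) = 0
c(-2) + 22*Z(g(-5)) = 0 + 22*(-10) = 0 - 220 = -220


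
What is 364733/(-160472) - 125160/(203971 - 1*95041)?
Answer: -1993834707/582673832 ≈ -3.4219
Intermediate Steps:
364733/(-160472) - 125160/(203971 - 1*95041) = 364733*(-1/160472) - 125160/(203971 - 95041) = -364733/160472 - 125160/108930 = -364733/160472 - 125160*1/108930 = -364733/160472 - 4172/3631 = -1993834707/582673832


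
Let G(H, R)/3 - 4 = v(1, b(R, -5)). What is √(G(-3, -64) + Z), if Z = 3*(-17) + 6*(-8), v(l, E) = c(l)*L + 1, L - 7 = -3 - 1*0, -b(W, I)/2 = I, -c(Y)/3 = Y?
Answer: 2*I*√30 ≈ 10.954*I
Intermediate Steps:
c(Y) = -3*Y
b(W, I) = -2*I
L = 4 (L = 7 + (-3 - 1*0) = 7 + (-3 + 0) = 7 - 3 = 4)
v(l, E) = 1 - 12*l (v(l, E) = -3*l*4 + 1 = -12*l + 1 = 1 - 12*l)
G(H, R) = -21 (G(H, R) = 12 + 3*(1 - 12*1) = 12 + 3*(1 - 12) = 12 + 3*(-11) = 12 - 33 = -21)
Z = -99 (Z = -51 - 48 = -99)
√(G(-3, -64) + Z) = √(-21 - 99) = √(-120) = 2*I*√30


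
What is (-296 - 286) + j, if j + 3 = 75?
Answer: -510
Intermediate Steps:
j = 72 (j = -3 + 75 = 72)
(-296 - 286) + j = (-296 - 286) + 72 = -582 + 72 = -510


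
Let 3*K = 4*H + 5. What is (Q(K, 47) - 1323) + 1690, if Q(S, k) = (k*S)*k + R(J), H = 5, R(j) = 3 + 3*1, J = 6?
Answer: 56344/3 ≈ 18781.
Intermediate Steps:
R(j) = 6 (R(j) = 3 + 3 = 6)
K = 25/3 (K = (4*5 + 5)/3 = (20 + 5)/3 = (⅓)*25 = 25/3 ≈ 8.3333)
Q(S, k) = 6 + S*k² (Q(S, k) = (k*S)*k + 6 = (S*k)*k + 6 = S*k² + 6 = 6 + S*k²)
(Q(K, 47) - 1323) + 1690 = ((6 + (25/3)*47²) - 1323) + 1690 = ((6 + (25/3)*2209) - 1323) + 1690 = ((6 + 55225/3) - 1323) + 1690 = (55243/3 - 1323) + 1690 = 51274/3 + 1690 = 56344/3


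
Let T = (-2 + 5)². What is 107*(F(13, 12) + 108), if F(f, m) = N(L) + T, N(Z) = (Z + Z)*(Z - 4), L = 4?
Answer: 12519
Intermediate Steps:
N(Z) = 2*Z*(-4 + Z) (N(Z) = (2*Z)*(-4 + Z) = 2*Z*(-4 + Z))
T = 9 (T = 3² = 9)
F(f, m) = 9 (F(f, m) = 2*4*(-4 + 4) + 9 = 2*4*0 + 9 = 0 + 9 = 9)
107*(F(13, 12) + 108) = 107*(9 + 108) = 107*117 = 12519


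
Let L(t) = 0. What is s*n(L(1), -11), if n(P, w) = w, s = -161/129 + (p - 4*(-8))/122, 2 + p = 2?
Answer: 85327/7869 ≈ 10.843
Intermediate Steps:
p = 0 (p = -2 + 2 = 0)
s = -7757/7869 (s = -161/129 + (0 - 4*(-8))/122 = -161*1/129 + (0 + 32)*(1/122) = -161/129 + 32*(1/122) = -161/129 + 16/61 = -7757/7869 ≈ -0.98577)
s*n(L(1), -11) = -7757/7869*(-11) = 85327/7869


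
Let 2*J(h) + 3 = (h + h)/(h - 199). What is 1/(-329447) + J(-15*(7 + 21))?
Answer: -335048837/407855386 ≈ -0.82149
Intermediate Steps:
J(h) = -3/2 + h/(-199 + h) (J(h) = -3/2 + ((h + h)/(h - 199))/2 = -3/2 + ((2*h)/(-199 + h))/2 = -3/2 + (2*h/(-199 + h))/2 = -3/2 + h/(-199 + h))
1/(-329447) + J(-15*(7 + 21)) = 1/(-329447) + (597 - (-15)*(7 + 21))/(2*(-199 - 15*(7 + 21))) = -1/329447 + (597 - (-15)*28)/(2*(-199 - 15*28)) = -1/329447 + (597 - 1*(-420))/(2*(-199 - 420)) = -1/329447 + (½)*(597 + 420)/(-619) = -1/329447 + (½)*(-1/619)*1017 = -1/329447 - 1017/1238 = -335048837/407855386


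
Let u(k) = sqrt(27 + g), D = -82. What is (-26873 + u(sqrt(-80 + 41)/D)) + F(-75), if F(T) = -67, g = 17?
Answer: -26940 + 2*sqrt(11) ≈ -26933.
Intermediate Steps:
u(k) = 2*sqrt(11) (u(k) = sqrt(27 + 17) = sqrt(44) = 2*sqrt(11))
(-26873 + u(sqrt(-80 + 41)/D)) + F(-75) = (-26873 + 2*sqrt(11)) - 67 = -26940 + 2*sqrt(11)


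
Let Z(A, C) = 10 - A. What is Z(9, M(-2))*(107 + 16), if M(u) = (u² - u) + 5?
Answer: 123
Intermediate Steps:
M(u) = 5 + u² - u
Z(9, M(-2))*(107 + 16) = (10 - 1*9)*(107 + 16) = (10 - 9)*123 = 1*123 = 123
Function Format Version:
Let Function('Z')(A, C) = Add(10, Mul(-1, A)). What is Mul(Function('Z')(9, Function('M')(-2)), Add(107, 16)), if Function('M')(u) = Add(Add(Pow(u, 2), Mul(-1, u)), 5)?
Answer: 123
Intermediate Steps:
Function('M')(u) = Add(5, Pow(u, 2), Mul(-1, u))
Mul(Function('Z')(9, Function('M')(-2)), Add(107, 16)) = Mul(Add(10, Mul(-1, 9)), Add(107, 16)) = Mul(Add(10, -9), 123) = Mul(1, 123) = 123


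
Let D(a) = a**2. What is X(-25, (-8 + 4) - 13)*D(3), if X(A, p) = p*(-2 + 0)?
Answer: 306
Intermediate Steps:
X(A, p) = -2*p (X(A, p) = p*(-2) = -2*p)
X(-25, (-8 + 4) - 13)*D(3) = -2*((-8 + 4) - 13)*3**2 = -2*(-4 - 13)*9 = -2*(-17)*9 = 34*9 = 306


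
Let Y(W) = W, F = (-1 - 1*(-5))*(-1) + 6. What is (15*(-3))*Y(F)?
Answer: -90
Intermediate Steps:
F = 2 (F = (-1 + 5)*(-1) + 6 = 4*(-1) + 6 = -4 + 6 = 2)
(15*(-3))*Y(F) = (15*(-3))*2 = -45*2 = -90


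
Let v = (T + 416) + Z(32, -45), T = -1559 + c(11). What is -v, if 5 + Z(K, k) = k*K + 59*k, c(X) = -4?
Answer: 5247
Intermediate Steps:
Z(K, k) = -5 + 59*k + K*k (Z(K, k) = -5 + (k*K + 59*k) = -5 + (K*k + 59*k) = -5 + (59*k + K*k) = -5 + 59*k + K*k)
T = -1563 (T = -1559 - 4 = -1563)
v = -5247 (v = (-1563 + 416) + (-5 + 59*(-45) + 32*(-45)) = -1147 + (-5 - 2655 - 1440) = -1147 - 4100 = -5247)
-v = -1*(-5247) = 5247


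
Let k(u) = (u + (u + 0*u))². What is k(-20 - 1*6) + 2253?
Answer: 4957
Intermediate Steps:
k(u) = 4*u² (k(u) = (u + (u + 0))² = (u + u)² = (2*u)² = 4*u²)
k(-20 - 1*6) + 2253 = 4*(-20 - 1*6)² + 2253 = 4*(-20 - 6)² + 2253 = 4*(-26)² + 2253 = 4*676 + 2253 = 2704 + 2253 = 4957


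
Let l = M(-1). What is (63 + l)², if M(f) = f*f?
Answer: 4096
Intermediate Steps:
M(f) = f²
l = 1 (l = (-1)² = 1)
(63 + l)² = (63 + 1)² = 64² = 4096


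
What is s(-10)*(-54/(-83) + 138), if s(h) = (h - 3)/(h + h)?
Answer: 37401/415 ≈ 90.123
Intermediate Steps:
s(h) = (-3 + h)/(2*h) (s(h) = (-3 + h)/((2*h)) = (-3 + h)*(1/(2*h)) = (-3 + h)/(2*h))
s(-10)*(-54/(-83) + 138) = ((1/2)*(-3 - 10)/(-10))*(-54/(-83) + 138) = ((1/2)*(-1/10)*(-13))*(-54*(-1/83) + 138) = 13*(54/83 + 138)/20 = (13/20)*(11508/83) = 37401/415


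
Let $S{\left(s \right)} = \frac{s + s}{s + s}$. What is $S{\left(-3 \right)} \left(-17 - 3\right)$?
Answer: $-20$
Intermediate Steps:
$S{\left(s \right)} = 1$ ($S{\left(s \right)} = \frac{2 s}{2 s} = 2 s \frac{1}{2 s} = 1$)
$S{\left(-3 \right)} \left(-17 - 3\right) = 1 \left(-17 - 3\right) = 1 \left(-20\right) = -20$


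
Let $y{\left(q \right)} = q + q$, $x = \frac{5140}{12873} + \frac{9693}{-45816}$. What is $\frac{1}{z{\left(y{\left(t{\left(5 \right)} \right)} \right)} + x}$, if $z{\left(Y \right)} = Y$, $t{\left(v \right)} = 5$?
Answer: $\frac{196596456}{2002869977} \approx 0.098157$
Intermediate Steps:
$x = \frac{36905417}{196596456}$ ($x = 5140 \cdot \frac{1}{12873} + 9693 \left(- \frac{1}{45816}\right) = \frac{5140}{12873} - \frac{3231}{15272} = \frac{36905417}{196596456} \approx 0.18772$)
$y{\left(q \right)} = 2 q$
$\frac{1}{z{\left(y{\left(t{\left(5 \right)} \right)} \right)} + x} = \frac{1}{2 \cdot 5 + \frac{36905417}{196596456}} = \frac{1}{10 + \frac{36905417}{196596456}} = \frac{1}{\frac{2002869977}{196596456}} = \frac{196596456}{2002869977}$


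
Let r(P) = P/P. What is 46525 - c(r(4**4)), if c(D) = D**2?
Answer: 46524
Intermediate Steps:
r(P) = 1
46525 - c(r(4**4)) = 46525 - 1*1**2 = 46525 - 1*1 = 46525 - 1 = 46524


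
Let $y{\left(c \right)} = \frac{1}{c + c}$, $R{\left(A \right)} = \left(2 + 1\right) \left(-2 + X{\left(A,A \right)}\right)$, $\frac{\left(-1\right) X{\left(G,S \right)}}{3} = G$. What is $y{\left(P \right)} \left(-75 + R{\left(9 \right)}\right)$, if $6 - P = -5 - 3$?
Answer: $- \frac{81}{14} \approx -5.7857$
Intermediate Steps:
$P = 14$ ($P = 6 - \left(-5 - 3\right) = 6 - -8 = 6 + 8 = 14$)
$X{\left(G,S \right)} = - 3 G$
$R{\left(A \right)} = -6 - 9 A$ ($R{\left(A \right)} = \left(2 + 1\right) \left(-2 - 3 A\right) = 3 \left(-2 - 3 A\right) = -6 - 9 A$)
$y{\left(c \right)} = \frac{1}{2 c}$
$y{\left(P \right)} \left(-75 + R{\left(9 \right)}\right) = \frac{1}{2 \cdot 14} \left(-75 - 87\right) = \frac{1}{2} \cdot \frac{1}{14} \left(-75 - 87\right) = \frac{-75 - 87}{28} = \frac{1}{28} \left(-162\right) = - \frac{81}{14}$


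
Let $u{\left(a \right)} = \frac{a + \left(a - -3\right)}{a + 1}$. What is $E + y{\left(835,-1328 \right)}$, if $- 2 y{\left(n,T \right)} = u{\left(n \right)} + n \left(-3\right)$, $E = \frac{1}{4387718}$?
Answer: $\frac{4590665315349}{3668132248} \approx 1251.5$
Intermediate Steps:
$E = \frac{1}{4387718} \approx 2.2791 \cdot 10^{-7}$
$u{\left(a \right)} = \frac{3 + 2 a}{1 + a}$ ($u{\left(a \right)} = \frac{a + \left(a + 3\right)}{1 + a} = \frac{a + \left(3 + a\right)}{1 + a} = \frac{3 + 2 a}{1 + a}$)
$y{\left(n,T \right)} = \frac{3 n}{2} - \frac{3 + 2 n}{2 \left(1 + n\right)}$ ($y{\left(n,T \right)} = - \frac{\frac{3 + 2 n}{1 + n} + n \left(-3\right)}{2} = - \frac{\frac{3 + 2 n}{1 + n} - 3 n}{2} = - \frac{- 3 n + \frac{3 + 2 n}{1 + n}}{2} = \frac{3 n}{2} - \frac{3 + 2 n}{2 \left(1 + n\right)}$)
$E + y{\left(835,-1328 \right)} = \frac{1}{4387718} + \frac{-3 + 835 + 3 \cdot 835^{2}}{2 \left(1 + 835\right)} = \frac{1}{4387718} + \frac{-3 + 835 + 3 \cdot 697225}{2 \cdot 836} = \frac{1}{4387718} + \frac{1}{2} \cdot \frac{1}{836} \left(-3 + 835 + 2091675\right) = \frac{1}{4387718} + \frac{1}{2} \cdot \frac{1}{836} \cdot 2092507 = \frac{1}{4387718} + \frac{2092507}{1672} = \frac{4590665315349}{3668132248}$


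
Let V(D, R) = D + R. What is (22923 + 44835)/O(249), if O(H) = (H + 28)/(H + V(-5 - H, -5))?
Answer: -677580/277 ≈ -2446.1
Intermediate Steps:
O(H) = -14/5 - H/10 (O(H) = (H + 28)/(H + ((-5 - H) - 5)) = (28 + H)/(H + (-10 - H)) = (28 + H)/(-10) = (28 + H)*(-⅒) = -14/5 - H/10)
(22923 + 44835)/O(249) = (22923 + 44835)/(-14/5 - ⅒*249) = 67758/(-14/5 - 249/10) = 67758/(-277/10) = 67758*(-10/277) = -677580/277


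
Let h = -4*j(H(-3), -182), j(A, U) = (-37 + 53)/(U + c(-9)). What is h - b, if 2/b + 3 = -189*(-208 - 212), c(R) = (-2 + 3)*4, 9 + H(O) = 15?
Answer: 2539886/7064553 ≈ 0.35953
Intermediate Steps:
H(O) = 6 (H(O) = -9 + 15 = 6)
c(R) = 4 (c(R) = 1*4 = 4)
j(A, U) = 16/(4 + U) (j(A, U) = (-37 + 53)/(U + 4) = 16/(4 + U))
b = 2/79377 (b = 2/(-3 - 189*(-208 - 212)) = 2/(-3 - 189*(-420)) = 2/(-3 + 79380) = 2/79377 ≈ 2.5196e-5)
h = 32/89 (h = -64/(4 - 182) = -64/(-178) = -64*(-1)/178 = -4*(-8/89) = 32/89 ≈ 0.35955)
h - b = 32/89 - 1*2/79377 = 32/89 - 2/79377 = 2539886/7064553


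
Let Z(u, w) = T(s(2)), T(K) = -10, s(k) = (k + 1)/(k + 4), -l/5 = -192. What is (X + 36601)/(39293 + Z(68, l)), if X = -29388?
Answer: 7213/39283 ≈ 0.18362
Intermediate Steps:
l = 960 (l = -5*(-192) = 960)
s(k) = (1 + k)/(4 + k)
Z(u, w) = -10
(X + 36601)/(39293 + Z(68, l)) = (-29388 + 36601)/(39293 - 10) = 7213/39283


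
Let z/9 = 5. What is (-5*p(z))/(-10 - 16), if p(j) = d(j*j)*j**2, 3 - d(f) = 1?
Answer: 10125/13 ≈ 778.85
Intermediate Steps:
d(f) = 2 (d(f) = 3 - 1*1 = 3 - 1 = 2)
z = 45 (z = 9*5 = 45)
p(j) = 2*j**2
(-5*p(z))/(-10 - 16) = (-10*45**2)/(-10 - 16) = -10*2025/(-26) = -5*4050*(-1/26) = -20250*(-1/26) = 10125/13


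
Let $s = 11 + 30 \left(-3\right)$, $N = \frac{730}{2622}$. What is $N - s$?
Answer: $\frac{103934}{1311} \approx 79.278$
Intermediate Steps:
$N = \frac{365}{1311}$ ($N = 730 \cdot \frac{1}{2622} = \frac{365}{1311} \approx 0.27841$)
$s = -79$ ($s = 11 - 90 = -79$)
$N - s = \frac{365}{1311} - -79 = \frac{365}{1311} + 79 = \frac{103934}{1311}$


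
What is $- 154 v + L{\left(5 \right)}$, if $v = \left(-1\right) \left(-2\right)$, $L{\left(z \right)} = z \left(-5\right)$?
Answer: $-333$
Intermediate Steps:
$L{\left(z \right)} = - 5 z$
$v = 2$
$- 154 v + L{\left(5 \right)} = \left(-154\right) 2 - 25 = -308 - 25 = -333$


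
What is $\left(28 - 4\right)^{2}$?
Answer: $576$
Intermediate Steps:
$\left(28 - 4\right)^{2} = 24^{2} = 576$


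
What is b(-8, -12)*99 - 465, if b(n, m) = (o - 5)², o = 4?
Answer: -366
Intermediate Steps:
b(n, m) = 1 (b(n, m) = (4 - 5)² = (-1)² = 1)
b(-8, -12)*99 - 465 = 1*99 - 465 = 99 - 465 = -366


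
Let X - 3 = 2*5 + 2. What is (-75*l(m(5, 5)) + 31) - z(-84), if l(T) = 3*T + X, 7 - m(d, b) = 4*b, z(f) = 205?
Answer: 1626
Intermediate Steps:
m(d, b) = 7 - 4*b
X = 15 (X = 3 + (2*5 + 2) = 3 + (10 + 2) = 3 + 12 = 15)
l(T) = 15 + 3*T (l(T) = 3*T + 15 = 15 + 3*T)
(-75*l(m(5, 5)) + 31) - z(-84) = (-75*(15 + 3*(7 - 4*5)) + 31) - 1*205 = (-75*(15 + 3*(7 - 20)) + 31) - 205 = (-75*(15 + 3*(-13)) + 31) - 205 = (-75*(15 - 39) + 31) - 205 = (-75*(-24) + 31) - 205 = (1800 + 31) - 205 = 1831 - 205 = 1626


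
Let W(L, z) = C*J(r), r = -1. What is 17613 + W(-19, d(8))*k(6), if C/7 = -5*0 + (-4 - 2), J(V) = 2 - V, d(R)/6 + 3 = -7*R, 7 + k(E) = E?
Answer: 17739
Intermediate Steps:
k(E) = -7 + E
d(R) = -18 - 42*R (d(R) = -18 + 6*(-7*R) = -18 - 42*R)
C = -42 (C = 7*(-5*0 + (-4 - 2)) = 7*(0 - 6) = 7*(-6) = -42)
W(L, z) = -126 (W(L, z) = -42*(2 - 1*(-1)) = -42*(2 + 1) = -42*3 = -126)
17613 + W(-19, d(8))*k(6) = 17613 - 126*(-7 + 6) = 17613 - 126*(-1) = 17613 + 126 = 17739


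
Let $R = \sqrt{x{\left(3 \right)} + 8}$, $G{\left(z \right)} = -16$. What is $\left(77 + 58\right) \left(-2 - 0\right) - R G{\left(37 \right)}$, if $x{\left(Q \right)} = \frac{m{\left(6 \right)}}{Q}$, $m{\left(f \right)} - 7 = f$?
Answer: $-270 + \frac{16 \sqrt{111}}{3} \approx -213.81$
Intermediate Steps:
$m{\left(f \right)} = 7 + f$
$x{\left(Q \right)} = \frac{13}{Q}$ ($x{\left(Q \right)} = \frac{7 + 6}{Q} = \frac{13}{Q}$)
$R = \frac{\sqrt{111}}{3}$ ($R = \sqrt{\frac{13}{3} + 8} = \sqrt{\frac{37}{3}} = \frac{\sqrt{111}}{3} \approx 3.5119$)
$\left(77 + 58\right) \left(-2 - 0\right) - R G{\left(37 \right)} = \left(77 + 58\right) \left(-2 - 0\right) - \frac{\sqrt{111}}{3} \left(-16\right) = 135 \left(-2 + 0\right) - - \frac{16 \sqrt{111}}{3} = 135 \left(-2\right) + \frac{16 \sqrt{111}}{3} = -270 + \frac{16 \sqrt{111}}{3}$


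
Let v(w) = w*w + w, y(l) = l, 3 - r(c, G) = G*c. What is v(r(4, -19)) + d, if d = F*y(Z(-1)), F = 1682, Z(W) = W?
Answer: 4638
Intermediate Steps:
r(c, G) = 3 - G*c
v(w) = w + w² (v(w) = w² + w = w + w²)
d = -1682 (d = 1682*(-1) = -1682)
v(r(4, -19)) + d = (3 - 1*(-19)*4)*(1 + (3 - 1*(-19)*4)) - 1682 = (3 + 76)*(1 + (3 + 76)) - 1682 = 79*(1 + 79) - 1682 = 79*80 - 1682 = 6320 - 1682 = 4638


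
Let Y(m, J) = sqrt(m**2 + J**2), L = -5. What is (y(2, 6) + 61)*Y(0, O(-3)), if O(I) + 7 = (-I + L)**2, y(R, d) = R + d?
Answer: 207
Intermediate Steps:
O(I) = -7 + (-5 - I)**2 (O(I) = -7 + (-I - 5)**2 = -7 + (-5 - I)**2)
Y(m, J) = sqrt(J**2 + m**2)
(y(2, 6) + 61)*Y(0, O(-3)) = ((2 + 6) + 61)*sqrt((-7 + (5 - 3)**2)**2 + 0**2) = (8 + 61)*sqrt((-7 + 2**2)**2 + 0) = 69*sqrt((-7 + 4)**2 + 0) = 69*sqrt((-3)**2 + 0) = 69*sqrt(9 + 0) = 69*sqrt(9) = 69*3 = 207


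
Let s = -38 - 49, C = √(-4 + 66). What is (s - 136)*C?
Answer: -223*√62 ≈ -1755.9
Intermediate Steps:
C = √62 ≈ 7.8740
s = -87
(s - 136)*C = (-87 - 136)*√62 = -223*√62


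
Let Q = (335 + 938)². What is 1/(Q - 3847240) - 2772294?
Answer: -6173097545035/2226711 ≈ -2.7723e+6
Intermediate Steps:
Q = 1620529 (Q = 1273² = 1620529)
1/(Q - 3847240) - 2772294 = 1/(1620529 - 3847240) - 2772294 = 1/(-2226711) - 2772294 = -1/2226711 - 2772294 = -6173097545035/2226711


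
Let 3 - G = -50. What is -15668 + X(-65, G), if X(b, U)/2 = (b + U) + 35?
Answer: -15622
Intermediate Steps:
G = 53 (G = 3 - 1*(-50) = 3 + 50 = 53)
X(b, U) = 70 + 2*U + 2*b (X(b, U) = 2*((b + U) + 35) = 2*((U + b) + 35) = 2*(35 + U + b) = 70 + 2*U + 2*b)
-15668 + X(-65, G) = -15668 + (70 + 2*53 + 2*(-65)) = -15668 + (70 + 106 - 130) = -15668 + 46 = -15622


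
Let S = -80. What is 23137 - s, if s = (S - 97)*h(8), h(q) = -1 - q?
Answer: 21544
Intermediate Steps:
s = 1593 (s = (-80 - 97)*(-1 - 1*8) = -177*(-1 - 8) = -177*(-9) = 1593)
23137 - s = 23137 - 1*1593 = 23137 - 1593 = 21544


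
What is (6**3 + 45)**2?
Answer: 68121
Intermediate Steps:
(6**3 + 45)**2 = (216 + 45)**2 = 261**2 = 68121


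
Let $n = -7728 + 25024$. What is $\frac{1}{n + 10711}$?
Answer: $\frac{1}{28007} \approx 3.5705 \cdot 10^{-5}$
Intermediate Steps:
$n = 17296$
$\frac{1}{n + 10711} = \frac{1}{17296 + 10711} = \frac{1}{28007}$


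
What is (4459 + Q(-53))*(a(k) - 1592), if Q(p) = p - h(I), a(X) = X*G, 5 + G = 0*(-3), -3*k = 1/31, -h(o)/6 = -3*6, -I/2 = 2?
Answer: -636323198/93 ≈ -6.8422e+6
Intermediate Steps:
I = -4 (I = -2*2 = -4)
h(o) = 108 (h(o) = -(-18)*6 = -6*(-18) = 108)
k = -1/93 (k = -1/3/31 = -1/3*1/31 = -1/93 ≈ -0.010753)
G = -5 (G = -5 + 0*(-3) = -5 + 0 = -5)
a(X) = -5*X (a(X) = X*(-5) = -5*X)
Q(p) = -108 + p (Q(p) = p - 1*108 = p - 108 = -108 + p)
(4459 + Q(-53))*(a(k) - 1592) = (4459 + (-108 - 53))*(-5*(-1/93) - 1592) = (4459 - 161)*(5/93 - 1592) = 4298*(-148051/93) = -636323198/93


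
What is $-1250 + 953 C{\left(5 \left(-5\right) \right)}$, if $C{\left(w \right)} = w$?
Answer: $-25075$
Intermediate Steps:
$-1250 + 953 C{\left(5 \left(-5\right) \right)} = -1250 + 953 \cdot 5 \left(-5\right) = -1250 + 953 \left(-25\right) = -1250 - 23825 = -25075$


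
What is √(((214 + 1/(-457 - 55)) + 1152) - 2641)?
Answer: I*√1305602/32 ≈ 35.707*I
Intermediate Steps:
√(((214 + 1/(-457 - 55)) + 1152) - 2641) = √(((214 + 1/(-512)) + 1152) - 2641) = √(((214 - 1/512) + 1152) - 2641) = √((109567/512 + 1152) - 2641) = √(699391/512 - 2641) = √(-652801/512) = I*√1305602/32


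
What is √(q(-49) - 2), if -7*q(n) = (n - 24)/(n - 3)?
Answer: 3*I*√8099/182 ≈ 1.4834*I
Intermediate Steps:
q(n) = -(-24 + n)/(7*(-3 + n)) (q(n) = -(n - 24)/(7*(n - 3)) = -(-24 + n)/(7*(-3 + n)))
√(q(-49) - 2) = √((24 - 1*(-49))/(7*(-3 - 49)) - 2) = √((⅐)*(24 + 49)/(-52) - 2) = √((⅐)*(-1/52)*73 - 2) = √(-73/364 - 2) = √(-801/364) = 3*I*√8099/182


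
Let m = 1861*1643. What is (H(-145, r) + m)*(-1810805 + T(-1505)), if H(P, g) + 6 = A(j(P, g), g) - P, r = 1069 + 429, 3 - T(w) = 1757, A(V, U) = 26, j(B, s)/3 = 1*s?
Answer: -5542421159492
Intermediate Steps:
j(B, s) = 3*s (j(B, s) = 3*(1*s) = 3*s)
m = 3057623
T(w) = -1754 (T(w) = 3 - 1*1757 = 3 - 1757 = -1754)
r = 1498
H(P, g) = 20 - P (H(P, g) = -6 + (26 - P) = 20 - P)
(H(-145, r) + m)*(-1810805 + T(-1505)) = ((20 - 1*(-145)) + 3057623)*(-1810805 - 1754) = ((20 + 145) + 3057623)*(-1812559) = (165 + 3057623)*(-1812559) = 3057788*(-1812559) = -5542421159492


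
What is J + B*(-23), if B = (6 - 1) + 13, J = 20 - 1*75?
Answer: -469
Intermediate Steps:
J = -55 (J = 20 - 75 = -55)
B = 18 (B = 5 + 13 = 18)
J + B*(-23) = -55 + 18*(-23) = -55 - 414 = -469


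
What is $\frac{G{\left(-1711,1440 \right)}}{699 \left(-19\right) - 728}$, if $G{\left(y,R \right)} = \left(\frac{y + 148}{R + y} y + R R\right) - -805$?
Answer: $- \frac{559489462}{3796439} \approx -147.37$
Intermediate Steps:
$G{\left(y,R \right)} = 805 + R^{2} + \frac{y \left(148 + y\right)}{R + y}$ ($G{\left(y,R \right)} = \left(\frac{148 + y}{R + y} y + R^{2}\right) + 805 = \left(\frac{y \left(148 + y\right)}{R + y} + R^{2}\right) + 805 = \left(R^{2} + \frac{y \left(148 + y\right)}{R + y}\right) + 805 = 805 + R^{2} + \frac{y \left(148 + y\right)}{R + y}$)
$\frac{G{\left(-1711,1440 \right)}}{699 \left(-19\right) - 728} = \frac{\frac{1}{1440 - 1711} \left(1440^{3} + \left(-1711\right)^{2} + 805 \cdot 1440 + 953 \left(-1711\right) - 1711 \cdot 1440^{2}\right)}{699 \left(-19\right) - 728} = \frac{\frac{1}{-271} \left(2985984000 + 2927521 + 1159200 - 1630583 - 3547929600\right)}{-13281 - 728} = \frac{\left(- \frac{1}{271}\right) \left(2985984000 + 2927521 + 1159200 - 1630583 - 3547929600\right)}{-14009} = \left(- \frac{1}{271}\right) \left(-559489462\right) \left(- \frac{1}{14009}\right) = \frac{559489462}{271} \left(- \frac{1}{14009}\right) = - \frac{559489462}{3796439}$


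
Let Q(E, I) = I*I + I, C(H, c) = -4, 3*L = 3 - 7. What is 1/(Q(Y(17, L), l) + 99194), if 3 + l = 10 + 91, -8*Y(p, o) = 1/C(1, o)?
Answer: 1/108896 ≈ 9.1831e-6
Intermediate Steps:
L = -4/3 (L = (3 - 7)/3 = (⅓)*(-4) = -4/3 ≈ -1.3333)
Y(p, o) = 1/32 (Y(p, o) = -⅛/(-4) = -⅛*(-¼) = 1/32)
l = 98 (l = -3 + (10 + 91) = -3 + 101 = 98)
Q(E, I) = I + I² (Q(E, I) = I² + I = I + I²)
1/(Q(Y(17, L), l) + 99194) = 1/(98*(1 + 98) + 99194) = 1/(98*99 + 99194) = 1/(9702 + 99194) = 1/108896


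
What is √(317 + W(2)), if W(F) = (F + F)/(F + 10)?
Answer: 2*√714/3 ≈ 17.814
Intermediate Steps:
W(F) = 2*F/(10 + F) (W(F) = (2*F)/(10 + F) = 2*F/(10 + F))
√(317 + W(2)) = √(317 + 2*2/(10 + 2)) = √(317 + 2*2/12) = √(317 + 2*2*(1/12)) = √(317 + ⅓) = √(952/3) = 2*√714/3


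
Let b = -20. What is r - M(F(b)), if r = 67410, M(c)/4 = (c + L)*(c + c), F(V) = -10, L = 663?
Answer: 119650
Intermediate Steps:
M(c) = 8*c*(663 + c) (M(c) = 4*((c + 663)*(c + c)) = 4*((663 + c)*(2*c)) = 4*(2*c*(663 + c)) = 8*c*(663 + c))
r - M(F(b)) = 67410 - 8*(-10)*(663 - 10) = 67410 - 8*(-10)*653 = 67410 - 1*(-52240) = 67410 + 52240 = 119650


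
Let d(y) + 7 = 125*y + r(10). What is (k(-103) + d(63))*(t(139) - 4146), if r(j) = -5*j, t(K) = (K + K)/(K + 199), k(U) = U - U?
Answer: -5476782630/169 ≈ -3.2407e+7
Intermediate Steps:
k(U) = 0
t(K) = 2*K/(199 + K) (t(K) = (2*K)/(199 + K) = 2*K/(199 + K))
d(y) = -57 + 125*y (d(y) = -7 + (125*y - 5*10) = -7 + (125*y - 50) = -7 + (-50 + 125*y) = -57 + 125*y)
(k(-103) + d(63))*(t(139) - 4146) = (0 + (-57 + 125*63))*(2*139/(199 + 139) - 4146) = (0 + (-57 + 7875))*(2*139/338 - 4146) = (0 + 7818)*(2*139*(1/338) - 4146) = 7818*(139/169 - 4146) = 7818*(-700535/169) = -5476782630/169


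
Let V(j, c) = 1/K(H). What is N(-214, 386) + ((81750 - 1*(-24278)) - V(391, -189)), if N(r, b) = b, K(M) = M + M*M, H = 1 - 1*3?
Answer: 212827/2 ≈ 1.0641e+5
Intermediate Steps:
H = -2 (H = 1 - 3 = -2)
K(M) = M + M²
V(j, c) = ½ (V(j, c) = 1/(-2*(1 - 2)) = 1/(-2*(-1)) = 1/2 = ½)
N(-214, 386) + ((81750 - 1*(-24278)) - V(391, -189)) = 386 + ((81750 - 1*(-24278)) - 1*½) = 386 + ((81750 + 24278) - ½) = 386 + (106028 - ½) = 386 + 212055/2 = 212827/2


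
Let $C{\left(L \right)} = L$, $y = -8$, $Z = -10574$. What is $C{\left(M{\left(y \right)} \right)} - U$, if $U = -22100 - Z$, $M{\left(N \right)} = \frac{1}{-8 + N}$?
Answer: $\frac{184415}{16} \approx 11526.0$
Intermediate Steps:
$U = -11526$ ($U = -22100 - -10574 = -22100 + 10574 = -11526$)
$C{\left(M{\left(y \right)} \right)} - U = \frac{1}{-8 - 8} - -11526 = \frac{1}{-16} + 11526 = - \frac{1}{16} + 11526 = \frac{184415}{16}$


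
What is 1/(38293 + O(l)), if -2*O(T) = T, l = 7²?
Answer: 2/76537 ≈ 2.6131e-5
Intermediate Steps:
l = 49
O(T) = -T/2
1/(38293 + O(l)) = 1/(38293 - ½*49) = 1/(38293 - 49/2) = 1/(76537/2) = 2/76537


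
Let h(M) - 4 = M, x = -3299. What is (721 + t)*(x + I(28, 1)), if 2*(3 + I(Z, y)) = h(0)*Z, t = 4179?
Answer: -15905400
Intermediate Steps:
h(M) = 4 + M
I(Z, y) = -3 + 2*Z (I(Z, y) = -3 + ((4 + 0)*Z)/2 = -3 + (4*Z)/2 = -3 + 2*Z)
(721 + t)*(x + I(28, 1)) = (721 + 4179)*(-3299 + (-3 + 2*28)) = 4900*(-3299 + (-3 + 56)) = 4900*(-3299 + 53) = 4900*(-3246) = -15905400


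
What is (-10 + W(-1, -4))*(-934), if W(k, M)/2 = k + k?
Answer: 13076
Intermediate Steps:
W(k, M) = 4*k (W(k, M) = 2*(k + k) = 2*(2*k) = 4*k)
(-10 + W(-1, -4))*(-934) = (-10 + 4*(-1))*(-934) = (-10 - 4)*(-934) = -14*(-934) = 13076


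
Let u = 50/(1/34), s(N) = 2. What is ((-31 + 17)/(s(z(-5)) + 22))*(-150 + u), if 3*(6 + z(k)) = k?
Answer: -5425/6 ≈ -904.17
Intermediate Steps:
z(k) = -6 + k/3
u = 1700 (u = 50/(1/34) = 50*34 = 1700)
((-31 + 17)/(s(z(-5)) + 22))*(-150 + u) = ((-31 + 17)/(2 + 22))*(-150 + 1700) = -14/24*1550 = -14*1/24*1550 = -7/12*1550 = -5425/6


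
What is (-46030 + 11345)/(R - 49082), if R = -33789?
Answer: 34685/82871 ≈ 0.41854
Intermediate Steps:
(-46030 + 11345)/(R - 49082) = (-46030 + 11345)/(-33789 - 49082) = -34685/(-82871) = -34685*(-1/82871) = 34685/82871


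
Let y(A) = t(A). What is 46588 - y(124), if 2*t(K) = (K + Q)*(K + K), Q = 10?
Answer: 29972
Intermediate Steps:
t(K) = K*(10 + K) (t(K) = ((K + 10)*(K + K))/2 = ((10 + K)*(2*K))/2 = (2*K*(10 + K))/2 = K*(10 + K))
y(A) = A*(10 + A)
46588 - y(124) = 46588 - 124*(10 + 124) = 46588 - 124*134 = 46588 - 1*16616 = 46588 - 16616 = 29972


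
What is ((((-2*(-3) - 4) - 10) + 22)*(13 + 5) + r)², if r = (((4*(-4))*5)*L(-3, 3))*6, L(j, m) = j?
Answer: 2862864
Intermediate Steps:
r = 1440 (r = (((4*(-4))*5)*(-3))*6 = (-16*5*(-3))*6 = -80*(-3)*6 = 240*6 = 1440)
((((-2*(-3) - 4) - 10) + 22)*(13 + 5) + r)² = ((((-2*(-3) - 4) - 10) + 22)*(13 + 5) + 1440)² = ((((6 - 4) - 10) + 22)*18 + 1440)² = (((2 - 10) + 22)*18 + 1440)² = ((-8 + 22)*18 + 1440)² = (14*18 + 1440)² = (252 + 1440)² = 1692² = 2862864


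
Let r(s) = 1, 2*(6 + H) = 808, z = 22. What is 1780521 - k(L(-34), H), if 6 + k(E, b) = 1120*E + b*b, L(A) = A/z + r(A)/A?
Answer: 303666841/187 ≈ 1.6239e+6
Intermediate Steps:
H = 398 (H = -6 + (1/2)*808 = -6 + 404 = 398)
L(A) = 1/A + A/22 (L(A) = A/22 + 1/A = 1/A + A/22)
k(E, b) = -6 + b**2 + 1120*E (k(E, b) = -6 + (1120*E + b*b) = -6 + (1120*E + b**2) = -6 + (b**2 + 1120*E) = -6 + b**2 + 1120*E)
1780521 - k(L(-34), H) = 1780521 - (-6 + 398**2 + 1120*(1/(-34) + (1/22)*(-34))) = 1780521 - (-6 + 158404 + 1120*(-1/34 - 17/11)) = 1780521 - (-6 + 158404 + 1120*(-589/374)) = 1780521 - (-6 + 158404 - 329840/187) = 1780521 - 1*29290586/187 = 1780521 - 29290586/187 = 303666841/187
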